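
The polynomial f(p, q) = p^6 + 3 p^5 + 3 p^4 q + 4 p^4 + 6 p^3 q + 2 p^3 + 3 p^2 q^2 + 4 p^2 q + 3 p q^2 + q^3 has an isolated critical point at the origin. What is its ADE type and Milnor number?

Type D4, Milnor number mu = 4.

The Hessian of f at 0 is [[0, 0], [0, 0]] with rank 0, so corank 2. A Groebner basis of the Jacobian ideal J(f) in C{p,q} is {q^3, p^2 - 3*q^2/2, p*q + 3*q^2/2}; counting standard monomials gives mu = 4. Corank 2; j^3 = (p + q)*(2*p^2 + 2*p*q + q^2) splits into three distinct lines over C (the quadratic factor has nonzero discriminant), so D_4.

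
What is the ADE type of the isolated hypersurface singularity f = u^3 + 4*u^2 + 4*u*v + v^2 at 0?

The Hessian of f at 0 has rank 1. Corank 1: A-series; mu = 2 gives A_2.

A_2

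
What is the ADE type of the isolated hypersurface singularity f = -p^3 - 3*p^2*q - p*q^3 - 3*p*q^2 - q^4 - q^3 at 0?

E_{7}

The Hessian of f at 0 has rank 0. Corank 2; j^3 = -(p + q)^3 is a perfect cube, so E-series; the 4-jet and mu = 7 give E_7.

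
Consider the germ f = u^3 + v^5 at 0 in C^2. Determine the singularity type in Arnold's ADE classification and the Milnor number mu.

Type E_{8}, Milnor number mu = 8.

The Hessian of f at 0 has rank 0. Corank 2; j^3 = u^3 is a perfect cube, so E-series; the 5-jet and mu = 8 give E_8.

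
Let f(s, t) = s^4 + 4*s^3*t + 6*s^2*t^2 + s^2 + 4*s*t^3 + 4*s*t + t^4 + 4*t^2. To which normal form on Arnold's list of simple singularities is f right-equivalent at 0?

A_{3}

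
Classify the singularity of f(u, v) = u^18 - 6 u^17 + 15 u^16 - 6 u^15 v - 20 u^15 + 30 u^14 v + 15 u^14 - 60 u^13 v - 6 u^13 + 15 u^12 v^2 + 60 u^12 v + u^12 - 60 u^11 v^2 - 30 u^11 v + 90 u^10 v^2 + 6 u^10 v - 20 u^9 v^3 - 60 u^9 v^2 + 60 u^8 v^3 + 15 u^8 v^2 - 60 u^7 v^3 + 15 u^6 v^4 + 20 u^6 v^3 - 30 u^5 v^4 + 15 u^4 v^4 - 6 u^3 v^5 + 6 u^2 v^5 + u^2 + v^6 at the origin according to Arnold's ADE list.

A_{5}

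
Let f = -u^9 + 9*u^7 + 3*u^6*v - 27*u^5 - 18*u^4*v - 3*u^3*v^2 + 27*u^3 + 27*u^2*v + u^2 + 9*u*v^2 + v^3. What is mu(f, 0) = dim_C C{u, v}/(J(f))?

2

The Hessian of f at 0 is [[2, 0], [0, 0]] with rank 1, so corank 1. A Groebner basis of the Jacobian ideal J(f) in C{u,v} is {v^2, u}; counting standard monomials gives mu = 2. Corank 1: A-series; mu = 2 gives A_2.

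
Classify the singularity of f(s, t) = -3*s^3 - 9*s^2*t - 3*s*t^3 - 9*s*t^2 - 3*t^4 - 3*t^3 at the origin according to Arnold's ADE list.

E7

The Hessian of f at 0 has rank 0. Corank 2; j^3 = -3*(s + t)^3 is a perfect cube, so E-series; the 4-jet and mu = 7 give E_7.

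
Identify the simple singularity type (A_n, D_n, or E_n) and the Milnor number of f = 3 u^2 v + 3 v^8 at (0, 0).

The Hessian of f at 0 has rank 0. Corank 2; j^3 = 3*u^2*v has shape L^2 M (L != M), so D-series; mu = 9 gives D_9.

Type D_{9}, Milnor number mu = 9.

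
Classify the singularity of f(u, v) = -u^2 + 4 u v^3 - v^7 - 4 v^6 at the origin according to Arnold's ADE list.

A6

The Hessian of f at 0 is [[-2, 0], [0, 0]] with rank 1, so corank 1. A Groebner basis of the Jacobian ideal J(f) in C{u,v} is {-u/2 + v^3, u^2}; counting standard monomials gives mu = 6. Corank 1: A-series; mu = 6 gives A_6.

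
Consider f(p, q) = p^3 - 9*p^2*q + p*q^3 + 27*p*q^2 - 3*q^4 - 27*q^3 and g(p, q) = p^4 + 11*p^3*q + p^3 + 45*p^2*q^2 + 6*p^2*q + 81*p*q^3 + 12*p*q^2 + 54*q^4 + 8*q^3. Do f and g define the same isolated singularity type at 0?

Yes.

The Hessian of f at 0 has rank 0. Corank 2; j^3 = (p - 3*q)^3 is a perfect cube, so E-series; the 4-jet and mu = 7 give E_7. The Hessian of g at 0 has rank 0. Corank 2; j^3 = (p + 2*q)^3 is a perfect cube, so E-series; the 4-jet and mu = 7 give E_7. Both have type E_7, hence right-equivalent.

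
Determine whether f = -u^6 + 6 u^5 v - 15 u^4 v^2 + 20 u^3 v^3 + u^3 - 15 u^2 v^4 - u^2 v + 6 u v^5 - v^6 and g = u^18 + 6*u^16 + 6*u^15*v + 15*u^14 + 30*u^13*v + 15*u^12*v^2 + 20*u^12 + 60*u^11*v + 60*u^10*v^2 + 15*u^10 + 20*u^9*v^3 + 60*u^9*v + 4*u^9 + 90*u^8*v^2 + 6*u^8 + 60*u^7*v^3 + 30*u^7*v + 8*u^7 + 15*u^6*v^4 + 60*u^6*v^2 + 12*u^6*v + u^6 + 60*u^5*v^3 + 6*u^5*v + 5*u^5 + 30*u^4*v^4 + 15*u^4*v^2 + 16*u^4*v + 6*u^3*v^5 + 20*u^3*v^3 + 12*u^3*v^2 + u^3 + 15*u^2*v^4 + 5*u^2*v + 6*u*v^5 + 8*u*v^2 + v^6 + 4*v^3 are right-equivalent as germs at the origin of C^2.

Yes.

The Hessian of f at 0 is [[0, 0], [0, 0]] with rank 0, so corank 2. A Groebner basis of the Jacobian ideal J(f) in C{u,v} is {u*v/6 + v^5, u*v^2, u^2 - u*v}; counting standard monomials gives mu = 7. Corank 2; j^3 = u^2*(u - v) has shape L^2 M (L != M), so D-series; mu = 7 gives D_7. The Hessian of g at 0 is [[0, 0], [0, 0]] with rank 0, so corank 2. A Groebner basis of the Jacobian ideal J(g) in C{u,v} is {u^2/16 + 3*u*v/16 + v^4 + v^2/8, u^3 - 32*u^2 - 128*u*v + 8*v^3 - 128*v^2, u^2*v + 32*u^2/3 + 128*u*v/3 - 4*v^3 + 128*v^2/3, -8*u^2/3 + u*v^2 - 32*u*v/3 + 2*v^3 - 32*v^2/3}; counting standard monomials gives mu = 7. Corank 2; j^3 = (u + v)*(u + 2*v)^2 has shape L^2 M (L != M), so D-series; mu = 7 gives D_7. Both have type D_7, hence right-equivalent.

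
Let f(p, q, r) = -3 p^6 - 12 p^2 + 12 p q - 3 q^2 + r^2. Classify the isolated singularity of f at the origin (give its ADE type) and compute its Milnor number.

Type A5, Milnor number mu = 5.

The Hessian of f at 0 has rank 2. Corank 1: A-series; mu = 5 gives A_5.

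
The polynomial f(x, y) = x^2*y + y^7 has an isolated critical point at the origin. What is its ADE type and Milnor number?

Type D8, Milnor number mu = 8.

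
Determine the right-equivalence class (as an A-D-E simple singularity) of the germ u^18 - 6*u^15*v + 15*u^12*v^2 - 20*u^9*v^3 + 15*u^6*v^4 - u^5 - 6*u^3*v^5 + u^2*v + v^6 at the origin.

The Hessian of f at 0 has rank 0. Corank 2; j^3 = u^2*v has shape L^2 M (L != M), so D-series; mu = 7 gives D_7.

D_{7}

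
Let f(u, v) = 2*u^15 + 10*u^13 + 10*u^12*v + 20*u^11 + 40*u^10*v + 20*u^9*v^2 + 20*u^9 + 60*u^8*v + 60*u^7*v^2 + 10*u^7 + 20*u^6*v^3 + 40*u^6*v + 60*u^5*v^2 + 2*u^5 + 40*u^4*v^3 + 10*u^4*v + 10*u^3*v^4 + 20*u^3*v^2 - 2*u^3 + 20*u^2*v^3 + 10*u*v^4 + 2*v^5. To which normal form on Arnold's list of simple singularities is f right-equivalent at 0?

The Hessian of f at 0 is [[0, 0], [0, 0]] with rank 0, so corank 2. A Groebner basis of the Jacobian ideal J(f) in C{u,v} is {v^5, u*v^3 + v^4/4, u^2}; counting standard monomials gives mu = 8. Corank 2; j^3 = -2*u^3 is a perfect cube, so E-series; the 5-jet and mu = 8 give E_8.

E8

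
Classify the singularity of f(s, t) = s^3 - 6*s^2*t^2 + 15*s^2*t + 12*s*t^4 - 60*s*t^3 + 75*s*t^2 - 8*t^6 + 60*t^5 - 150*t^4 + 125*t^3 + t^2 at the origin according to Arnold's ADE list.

The Hessian of f at 0 has rank 1. Corank 1: A-series; mu = 2 gives A_2.

A2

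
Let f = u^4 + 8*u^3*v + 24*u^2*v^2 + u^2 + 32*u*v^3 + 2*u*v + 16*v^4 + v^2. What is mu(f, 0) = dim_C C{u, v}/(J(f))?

3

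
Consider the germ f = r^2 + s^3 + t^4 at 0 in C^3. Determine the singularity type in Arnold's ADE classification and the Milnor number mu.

Type E6, Milnor number mu = 6.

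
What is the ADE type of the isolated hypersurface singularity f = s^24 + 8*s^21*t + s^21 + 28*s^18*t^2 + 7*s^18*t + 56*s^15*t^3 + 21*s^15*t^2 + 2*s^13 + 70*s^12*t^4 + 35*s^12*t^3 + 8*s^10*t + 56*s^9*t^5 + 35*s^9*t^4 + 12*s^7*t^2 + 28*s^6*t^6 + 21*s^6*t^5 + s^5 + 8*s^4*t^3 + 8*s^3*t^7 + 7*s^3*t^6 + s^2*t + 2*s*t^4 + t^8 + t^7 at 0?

The Hessian of f at 0 has rank 0. Corank 2; j^3 = s^2*t has shape L^2 M (L != M), so D-series; mu = 9 gives D_9.

D9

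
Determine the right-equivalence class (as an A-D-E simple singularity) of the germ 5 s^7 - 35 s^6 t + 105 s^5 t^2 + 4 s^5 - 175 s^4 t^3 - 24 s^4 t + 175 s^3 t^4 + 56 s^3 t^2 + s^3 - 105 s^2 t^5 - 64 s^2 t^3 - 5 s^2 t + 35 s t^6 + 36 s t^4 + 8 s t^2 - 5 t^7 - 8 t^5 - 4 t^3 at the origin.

D_{8}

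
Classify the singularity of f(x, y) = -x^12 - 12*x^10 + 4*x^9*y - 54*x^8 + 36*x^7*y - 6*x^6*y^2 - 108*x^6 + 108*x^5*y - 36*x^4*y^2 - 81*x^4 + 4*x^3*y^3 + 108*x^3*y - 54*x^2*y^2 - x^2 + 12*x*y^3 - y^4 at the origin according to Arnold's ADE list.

The Hessian of f at 0 has rank 1. Corank 1: A-series; mu = 3 gives A_3.

A_3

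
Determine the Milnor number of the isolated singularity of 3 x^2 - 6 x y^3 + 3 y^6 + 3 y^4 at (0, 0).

The Hessian of f at 0 has rank 1. Corank 1: A-series; mu = 3 gives A_3.

3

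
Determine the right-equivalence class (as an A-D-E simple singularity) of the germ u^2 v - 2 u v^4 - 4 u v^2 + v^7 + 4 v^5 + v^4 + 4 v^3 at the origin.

D_5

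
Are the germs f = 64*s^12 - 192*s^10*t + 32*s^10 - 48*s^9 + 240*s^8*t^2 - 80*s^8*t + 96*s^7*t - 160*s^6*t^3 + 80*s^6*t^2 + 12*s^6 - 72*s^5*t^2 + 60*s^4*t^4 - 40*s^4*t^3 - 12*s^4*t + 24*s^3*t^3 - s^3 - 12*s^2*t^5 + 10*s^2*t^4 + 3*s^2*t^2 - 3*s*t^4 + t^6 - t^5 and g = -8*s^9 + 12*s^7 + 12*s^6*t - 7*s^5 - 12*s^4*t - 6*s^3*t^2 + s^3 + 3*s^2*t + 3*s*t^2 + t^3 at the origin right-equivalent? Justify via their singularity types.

Yes.

The Hessian of f at 0 has rank 0. Corank 2; j^3 = -s^3 is a perfect cube, so E-series; the 5-jet and mu = 8 give E_8. The Hessian of g at 0 has rank 0. Corank 2; j^3 = (s + t)^3 is a perfect cube, so E-series; the 5-jet and mu = 8 give E_8. Both have type E_8, hence right-equivalent.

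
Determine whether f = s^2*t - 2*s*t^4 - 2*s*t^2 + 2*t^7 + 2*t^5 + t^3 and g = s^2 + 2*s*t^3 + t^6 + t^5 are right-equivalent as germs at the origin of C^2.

The Hessian of f at 0 has rank 0. Corank 2; j^3 = t*(s - t)^2 has shape L^2 M (L != M), so D-series; mu = 8 gives D_8. The Hessian of g at 0 has rank 1. Corank 1: A-series; mu = 4 gives A_4. f is D_8 but g is A_4, hence not right-equivalent.

No.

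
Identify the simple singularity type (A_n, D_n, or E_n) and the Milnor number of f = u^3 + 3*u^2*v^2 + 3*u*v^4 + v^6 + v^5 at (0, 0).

The Hessian of f at 0 has rank 0. Corank 2; j^3 = u^3 is a perfect cube, so E-series; the 5-jet and mu = 8 give E_8.

Type E8, Milnor number mu = 8.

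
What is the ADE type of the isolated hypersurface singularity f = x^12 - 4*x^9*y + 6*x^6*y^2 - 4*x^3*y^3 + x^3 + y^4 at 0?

The Hessian of f at 0 has rank 0. Corank 2; j^3 = x^3 is a perfect cube, so E-series; the 4-jet and mu = 6 give E_6.

E_6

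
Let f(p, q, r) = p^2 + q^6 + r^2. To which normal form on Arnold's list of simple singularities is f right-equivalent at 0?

A5

The Hessian of f at 0 has rank 2. Corank 1: A-series; mu = 5 gives A_5.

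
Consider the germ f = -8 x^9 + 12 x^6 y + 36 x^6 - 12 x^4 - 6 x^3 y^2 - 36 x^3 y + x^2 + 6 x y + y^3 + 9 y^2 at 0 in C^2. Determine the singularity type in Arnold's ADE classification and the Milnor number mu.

Type A_2, Milnor number mu = 2.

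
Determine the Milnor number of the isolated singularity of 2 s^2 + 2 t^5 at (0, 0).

4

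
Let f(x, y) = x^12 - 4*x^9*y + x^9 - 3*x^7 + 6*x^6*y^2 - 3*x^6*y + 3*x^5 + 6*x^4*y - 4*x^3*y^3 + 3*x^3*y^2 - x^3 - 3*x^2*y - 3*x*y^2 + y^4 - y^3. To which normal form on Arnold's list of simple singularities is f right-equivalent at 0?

E_{6}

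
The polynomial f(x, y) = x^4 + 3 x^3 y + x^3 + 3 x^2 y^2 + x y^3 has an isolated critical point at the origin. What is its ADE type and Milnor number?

Type E7, Milnor number mu = 7.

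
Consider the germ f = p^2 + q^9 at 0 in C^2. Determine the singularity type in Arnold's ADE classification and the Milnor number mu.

The Hessian of f at 0 is [[2, 0], [0, 0]] with rank 1, so corank 1. A Groebner basis of the Jacobian ideal J(f) in C{p,q} is {q^8, p}; counting standard monomials gives mu = 8. Corank 1: A-series; mu = 8 gives A_8.

Type A_{8}, Milnor number mu = 8.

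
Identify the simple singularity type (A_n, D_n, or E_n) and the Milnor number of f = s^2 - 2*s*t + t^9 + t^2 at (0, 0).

The Hessian of f at 0 is [[2, -2], [-2, 2]] with rank 1, so corank 1. A Groebner basis of the Jacobian ideal J(f) in C{s,t} is {t^8, s - t}; counting standard monomials gives mu = 8. Corank 1: A-series; mu = 8 gives A_8.

Type A_{8}, Milnor number mu = 8.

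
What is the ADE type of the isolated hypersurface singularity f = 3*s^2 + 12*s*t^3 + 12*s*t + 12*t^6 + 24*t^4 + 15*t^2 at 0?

The Hessian of f at 0 has rank 2. Corank 0: nondegenerate Morse point, so A_1.

A_{1}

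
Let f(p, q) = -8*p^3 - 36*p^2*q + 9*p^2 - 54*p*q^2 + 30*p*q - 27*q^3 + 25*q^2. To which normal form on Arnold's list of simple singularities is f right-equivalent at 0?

The Hessian of f at 0 is [[18, 30], [30, 50]] with rank 1, so corank 1. A Groebner basis of the Jacobian ideal J(f) in C{p,q} is {q^2, p + 5*q/3}; counting standard monomials gives mu = 2. Corank 1: A-series; mu = 2 gives A_2.

A2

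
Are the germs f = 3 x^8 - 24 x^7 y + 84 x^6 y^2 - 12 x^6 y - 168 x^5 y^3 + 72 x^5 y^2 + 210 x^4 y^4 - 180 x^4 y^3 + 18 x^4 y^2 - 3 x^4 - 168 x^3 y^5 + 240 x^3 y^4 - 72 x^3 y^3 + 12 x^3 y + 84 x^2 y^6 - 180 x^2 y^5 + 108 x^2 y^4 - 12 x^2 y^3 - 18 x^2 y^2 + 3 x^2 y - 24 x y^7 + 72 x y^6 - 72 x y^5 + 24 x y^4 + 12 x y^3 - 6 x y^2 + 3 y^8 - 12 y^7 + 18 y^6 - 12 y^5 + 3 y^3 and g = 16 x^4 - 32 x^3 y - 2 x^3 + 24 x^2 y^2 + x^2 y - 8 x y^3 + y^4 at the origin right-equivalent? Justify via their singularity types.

Yes.

The Hessian of f at 0 has rank 0. Corank 2; j^3 = 3*y*(x - y)^2 has shape L^2 M (L != M), so D-series; mu = 5 gives D_5. The Hessian of g at 0 has rank 0. Corank 2; j^3 = -x^2*(2*x - y) has shape L^2 M (L != M), so D-series; mu = 5 gives D_5. Both have type D_5, hence right-equivalent.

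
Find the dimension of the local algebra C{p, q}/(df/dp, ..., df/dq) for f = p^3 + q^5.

8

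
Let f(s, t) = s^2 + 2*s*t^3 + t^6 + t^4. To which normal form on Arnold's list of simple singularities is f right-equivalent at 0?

The Hessian of f at 0 has rank 1. Corank 1: A-series; mu = 3 gives A_3.

A_{3}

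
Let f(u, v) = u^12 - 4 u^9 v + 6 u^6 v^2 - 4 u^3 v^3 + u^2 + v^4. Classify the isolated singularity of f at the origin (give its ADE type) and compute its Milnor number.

The Hessian of f at 0 is [[2, 0], [0, 0]] with rank 1, so corank 1. A Groebner basis of the Jacobian ideal J(f) in C{u,v} is {v^3, u}; counting standard monomials gives mu = 3. Corank 1: A-series; mu = 3 gives A_3.

Type A3, Milnor number mu = 3.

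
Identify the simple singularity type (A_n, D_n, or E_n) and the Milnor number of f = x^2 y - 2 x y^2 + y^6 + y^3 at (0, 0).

The Hessian of f at 0 has rank 0. Corank 2; j^3 = y*(x - y)^2 has shape L^2 M (L != M), so D-series; mu = 7 gives D_7.

Type D_{7}, Milnor number mu = 7.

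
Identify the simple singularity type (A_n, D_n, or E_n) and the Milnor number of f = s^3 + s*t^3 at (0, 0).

Type E7, Milnor number mu = 7.

The Hessian of f at 0 has rank 0. Corank 2; j^3 = s^3 is a perfect cube, so E-series; the 4-jet and mu = 7 give E_7.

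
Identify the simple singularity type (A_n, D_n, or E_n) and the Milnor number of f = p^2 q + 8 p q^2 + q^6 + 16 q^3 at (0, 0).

The Hessian of f at 0 is [[0, 0], [0, 0]] with rank 0, so corank 2. A Groebner basis of the Jacobian ideal J(f) in C{p,q} is {p^2/6 + q^5 - 8*q^2/3, p^3 + 64*q^3, p*q + 4*q^2}; counting standard monomials gives mu = 7. Corank 2; j^3 = q*(p + 4*q)^2 has shape L^2 M (L != M), so D-series; mu = 7 gives D_7.

Type D_{7}, Milnor number mu = 7.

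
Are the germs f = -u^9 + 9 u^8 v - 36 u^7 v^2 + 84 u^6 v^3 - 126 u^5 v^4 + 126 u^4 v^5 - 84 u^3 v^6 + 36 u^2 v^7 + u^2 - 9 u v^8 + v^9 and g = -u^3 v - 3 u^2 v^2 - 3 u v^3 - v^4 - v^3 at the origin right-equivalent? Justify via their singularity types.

The Hessian of f at 0 has rank 1. Corank 1: A-series; mu = 8 gives A_8. The Hessian of g at 0 has rank 0. Corank 2; j^3 = -v^3 is a perfect cube, so E-series; the 4-jet and mu = 7 give E_7. f is A_8 but g is E_7, hence not right-equivalent.

No.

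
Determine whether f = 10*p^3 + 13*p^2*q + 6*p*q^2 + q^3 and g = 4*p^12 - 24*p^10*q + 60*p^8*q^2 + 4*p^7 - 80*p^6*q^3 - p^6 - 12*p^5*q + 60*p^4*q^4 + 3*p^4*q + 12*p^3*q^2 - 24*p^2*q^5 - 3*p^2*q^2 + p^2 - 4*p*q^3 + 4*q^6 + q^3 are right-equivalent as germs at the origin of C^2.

No.

The Hessian of f at 0 is [[0, 0], [0, 0]] with rank 0, so corank 2. A Groebner basis of the Jacobian ideal J(f) in C{p,q} is {q^3, p^2 - 3*q^2/11, p*q + 6*q^2/11}; counting standard monomials gives mu = 4. Corank 2; j^3 = (2*p + q)*(5*p^2 + 4*p*q + q^2) splits into three distinct lines over C (the quadratic factor has nonzero discriminant), so D_4. The Hessian of g at 0 is [[2, 0], [0, 0]] with rank 1, so corank 1. A Groebner basis of the Jacobian ideal J(g) in C{p,q} is {q^2, p}; counting standard monomials gives mu = 2. Corank 1: A-series; mu = 2 gives A_2. f is D_4 but g is A_2, hence not right-equivalent.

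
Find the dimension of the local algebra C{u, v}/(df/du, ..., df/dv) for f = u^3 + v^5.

The Hessian of f at 0 is [[0, 0], [0, 0]] with rank 0, so corank 2. A Groebner basis of the Jacobian ideal J(f) in C{u,v} is {v^4, u^2}; counting standard monomials gives mu = 8. Corank 2; j^3 = u^3 is a perfect cube, so E-series; the 5-jet and mu = 8 give E_8.

8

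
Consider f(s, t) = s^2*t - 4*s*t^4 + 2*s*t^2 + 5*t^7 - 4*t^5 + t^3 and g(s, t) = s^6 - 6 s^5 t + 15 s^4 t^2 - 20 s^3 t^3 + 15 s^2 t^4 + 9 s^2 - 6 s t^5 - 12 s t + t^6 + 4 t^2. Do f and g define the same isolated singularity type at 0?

No.

The Hessian of f at 0 is [[0, 0], [0, 0]] with rank 0, so corank 2. A Groebner basis of the Jacobian ideal J(f) in C{s,t} is {2*s^2/3 + s*t^3 + 11*s*t/6 + 7*t^2/6, -s*t/2 + t^4 - t^2/2, s^3 - 3*s*t^2 - 2*t^3, s^2*t + 2*s*t^2 + t^3}; counting standard monomials gives mu = 8. Corank 2; j^3 = t*(s + t)^2 has shape L^2 M (L != M), so D-series; mu = 8 gives D_8. The Hessian of g at 0 is [[18, -12], [-12, 8]] with rank 1, so corank 1. A Groebner basis of the Jacobian ideal J(g) in C{s,t} is {t^5, s - 2*t/3}; counting standard monomials gives mu = 5. Corank 1: A-series; mu = 5 gives A_5. f is D_8 but g is A_5, hence not right-equivalent.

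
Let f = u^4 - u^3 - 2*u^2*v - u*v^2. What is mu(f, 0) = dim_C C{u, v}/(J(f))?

The Hessian of f at 0 has rank 0. Corank 2; j^3 = -u*(u + v)^2 has shape L^2 M (L != M), so D-series; mu = 5 gives D_5.

5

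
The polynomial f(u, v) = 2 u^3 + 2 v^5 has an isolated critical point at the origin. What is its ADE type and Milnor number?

Type E8, Milnor number mu = 8.

The Hessian of f at 0 has rank 0. Corank 2; j^3 = 2*u^3 is a perfect cube, so E-series; the 5-jet and mu = 8 give E_8.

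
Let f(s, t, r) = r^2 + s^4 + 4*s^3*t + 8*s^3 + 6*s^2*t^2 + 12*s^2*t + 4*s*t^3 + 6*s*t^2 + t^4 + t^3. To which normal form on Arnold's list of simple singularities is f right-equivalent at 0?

The Hessian of f at 0 has rank 1. Corank 2; j^3 = (2*s + t)^3 is a perfect cube, so E-series; the 4-jet and mu = 6 give E_6.

E6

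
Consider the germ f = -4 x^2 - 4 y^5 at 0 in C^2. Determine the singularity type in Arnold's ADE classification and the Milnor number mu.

The Hessian of f at 0 has rank 1. Corank 1: A-series; mu = 4 gives A_4.

Type A4, Milnor number mu = 4.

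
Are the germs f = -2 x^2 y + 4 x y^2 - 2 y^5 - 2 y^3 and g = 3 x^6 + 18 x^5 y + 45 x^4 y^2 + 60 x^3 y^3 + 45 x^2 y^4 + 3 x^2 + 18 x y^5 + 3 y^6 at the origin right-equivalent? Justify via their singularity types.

No.

The Hessian of f at 0 has rank 0. Corank 2; j^3 = -2*y*(x - y)^2 has shape L^2 M (L != M), so D-series; mu = 6 gives D_6. The Hessian of g at 0 has rank 1. Corank 1: A-series; mu = 5 gives A_5. f is D_6 but g is A_5, hence not right-equivalent.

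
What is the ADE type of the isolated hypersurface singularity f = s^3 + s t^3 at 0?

E7

The Hessian of f at 0 has rank 0. Corank 2; j^3 = s^3 is a perfect cube, so E-series; the 4-jet and mu = 7 give E_7.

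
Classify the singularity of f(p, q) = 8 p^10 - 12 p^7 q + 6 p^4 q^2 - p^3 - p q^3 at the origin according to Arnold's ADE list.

The Hessian of f at 0 is [[0, 0], [0, 0]] with rank 0, so corank 2. A Groebner basis of the Jacobian ideal J(f) in C{p,q} is {p^3, p*q^2, 3*p^2 + q^3}; counting standard monomials gives mu = 7. Corank 2; j^3 = -p^3 is a perfect cube, so E-series; the 4-jet and mu = 7 give E_7.

E_7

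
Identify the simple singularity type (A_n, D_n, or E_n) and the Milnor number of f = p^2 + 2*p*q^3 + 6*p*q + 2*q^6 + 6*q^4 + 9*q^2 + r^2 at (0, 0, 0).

The Hessian of f at 0 has rank 2. Corank 1: A-series; mu = 5 gives A_5.

Type A5, Milnor number mu = 5.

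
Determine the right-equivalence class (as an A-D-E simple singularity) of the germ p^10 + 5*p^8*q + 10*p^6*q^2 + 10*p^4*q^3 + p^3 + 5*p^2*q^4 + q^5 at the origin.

E_{8}

The Hessian of f at 0 is [[0, 0], [0, 0]] with rank 0, so corank 2. A Groebner basis of the Jacobian ideal J(f) in C{p,q} is {q^4, p^2}; counting standard monomials gives mu = 8. Corank 2; j^3 = p^3 is a perfect cube, so E-series; the 5-jet and mu = 8 give E_8.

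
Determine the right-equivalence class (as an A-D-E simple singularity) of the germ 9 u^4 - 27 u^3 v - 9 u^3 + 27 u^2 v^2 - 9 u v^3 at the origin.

The Hessian of f at 0 has rank 0. Corank 2; j^3 = -9*u^3 is a perfect cube, so E-series; the 4-jet and mu = 7 give E_7.

E_{7}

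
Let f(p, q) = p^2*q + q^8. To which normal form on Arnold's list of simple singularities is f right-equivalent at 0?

The Hessian of f at 0 has rank 0. Corank 2; j^3 = p^2*q has shape L^2 M (L != M), so D-series; mu = 9 gives D_9.

D9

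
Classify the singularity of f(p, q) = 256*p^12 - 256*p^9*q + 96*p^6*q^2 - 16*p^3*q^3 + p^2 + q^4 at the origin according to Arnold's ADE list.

A3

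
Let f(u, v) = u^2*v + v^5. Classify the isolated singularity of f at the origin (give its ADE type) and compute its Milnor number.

Type D_{6}, Milnor number mu = 6.

The Hessian of f at 0 has rank 0. Corank 2; j^3 = u^2*v has shape L^2 M (L != M), so D-series; mu = 6 gives D_6.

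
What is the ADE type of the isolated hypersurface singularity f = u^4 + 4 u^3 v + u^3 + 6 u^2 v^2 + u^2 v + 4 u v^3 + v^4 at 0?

D_{5}

The Hessian of f at 0 is [[0, 0], [0, 0]] with rank 0, so corank 2. A Groebner basis of the Jacobian ideal J(f) in C{u,v} is {u*v^2, -u*v/4 + v^3, u^2 + u*v}; counting standard monomials gives mu = 5. Corank 2; j^3 = u^2*(u + v) has shape L^2 M (L != M), so D-series; mu = 5 gives D_5.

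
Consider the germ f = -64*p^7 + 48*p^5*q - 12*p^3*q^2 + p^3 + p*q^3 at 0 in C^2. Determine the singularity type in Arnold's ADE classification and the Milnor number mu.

The Hessian of f at 0 has rank 0. Corank 2; j^3 = p^3 is a perfect cube, so E-series; the 4-jet and mu = 7 give E_7.

Type E_7, Milnor number mu = 7.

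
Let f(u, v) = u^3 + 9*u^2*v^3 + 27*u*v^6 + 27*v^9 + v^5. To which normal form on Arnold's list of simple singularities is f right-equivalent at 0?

E_8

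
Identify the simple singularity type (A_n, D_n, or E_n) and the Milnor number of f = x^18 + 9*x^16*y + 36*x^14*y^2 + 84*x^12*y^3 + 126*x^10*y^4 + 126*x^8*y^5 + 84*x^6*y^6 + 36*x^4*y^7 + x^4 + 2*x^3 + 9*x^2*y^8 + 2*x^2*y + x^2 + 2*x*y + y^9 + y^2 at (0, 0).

Type A_{8}, Milnor number mu = 8.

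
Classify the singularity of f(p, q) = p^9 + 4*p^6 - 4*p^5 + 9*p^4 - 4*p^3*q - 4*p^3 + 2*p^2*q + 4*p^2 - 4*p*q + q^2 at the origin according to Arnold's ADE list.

The Hessian of f at 0 has rank 1. Corank 1: A-series; mu = 8 gives A_8.

A8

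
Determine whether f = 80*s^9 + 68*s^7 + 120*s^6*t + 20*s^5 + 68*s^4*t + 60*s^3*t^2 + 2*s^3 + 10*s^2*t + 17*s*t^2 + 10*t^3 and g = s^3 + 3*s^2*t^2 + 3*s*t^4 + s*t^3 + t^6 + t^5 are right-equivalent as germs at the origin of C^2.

No.

The Hessian of f at 0 has rank 0. Corank 2; j^3 = (s + 2*t)*(2*s^2 + 6*s*t + 5*t^2) splits into three distinct lines over C (the quadratic factor has nonzero discriminant), so D_4. The Hessian of g at 0 has rank 0. Corank 2; j^3 = s^3 is a perfect cube, so E-series; the 4-jet and mu = 7 give E_7. f is D_4 but g is E_7, hence not right-equivalent.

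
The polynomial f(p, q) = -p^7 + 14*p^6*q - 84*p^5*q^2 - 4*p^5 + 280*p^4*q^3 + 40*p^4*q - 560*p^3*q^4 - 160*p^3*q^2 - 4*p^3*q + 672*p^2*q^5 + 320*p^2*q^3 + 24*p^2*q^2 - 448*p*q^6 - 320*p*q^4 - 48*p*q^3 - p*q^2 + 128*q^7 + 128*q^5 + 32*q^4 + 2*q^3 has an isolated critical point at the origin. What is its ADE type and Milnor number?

Type D8, Milnor number mu = 8.

The Hessian of f at 0 has rank 0. Corank 2; j^3 = -q^2*(p - 2*q) has shape L^2 M (L != M), so D-series; mu = 8 gives D_8.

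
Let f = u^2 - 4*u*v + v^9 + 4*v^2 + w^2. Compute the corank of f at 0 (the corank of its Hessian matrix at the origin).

1

The Hessian at 0 is [[2, -4, 0], [-4, 8, 0], [0, 0, 2]] of rank 2; hence corank 1.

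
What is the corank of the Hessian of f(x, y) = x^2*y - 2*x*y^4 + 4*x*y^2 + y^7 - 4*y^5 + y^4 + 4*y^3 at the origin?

Hessian at 0 has rank 0.

2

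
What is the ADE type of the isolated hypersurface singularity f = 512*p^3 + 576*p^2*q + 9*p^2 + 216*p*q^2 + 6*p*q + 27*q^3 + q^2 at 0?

A_2

The Hessian of f at 0 is [[18, 6], [6, 2]] with rank 1, so corank 1. A Groebner basis of the Jacobian ideal J(f) in C{p,q} is {q^2, p + q/3}; counting standard monomials gives mu = 2. Corank 1: A-series; mu = 2 gives A_2.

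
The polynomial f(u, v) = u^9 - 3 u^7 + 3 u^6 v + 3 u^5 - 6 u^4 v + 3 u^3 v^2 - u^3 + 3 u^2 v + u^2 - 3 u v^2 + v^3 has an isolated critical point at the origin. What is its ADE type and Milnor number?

Type A2, Milnor number mu = 2.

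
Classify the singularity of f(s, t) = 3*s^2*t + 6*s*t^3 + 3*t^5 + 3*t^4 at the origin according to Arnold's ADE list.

D_5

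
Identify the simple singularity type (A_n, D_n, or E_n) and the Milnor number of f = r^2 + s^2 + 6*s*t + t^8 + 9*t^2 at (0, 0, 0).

Type A_7, Milnor number mu = 7.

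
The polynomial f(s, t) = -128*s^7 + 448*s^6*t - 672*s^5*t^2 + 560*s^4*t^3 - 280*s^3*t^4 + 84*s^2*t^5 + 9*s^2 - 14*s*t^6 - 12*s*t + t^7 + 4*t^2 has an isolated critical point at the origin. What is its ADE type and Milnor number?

The Hessian of f at 0 is [[18, -12], [-12, 8]] with rank 1, so corank 1. A Groebner basis of the Jacobian ideal J(f) in C{s,t} is {t^6, s - 2*t/3}; counting standard monomials gives mu = 6. Corank 1: A-series; mu = 6 gives A_6.

Type A_6, Milnor number mu = 6.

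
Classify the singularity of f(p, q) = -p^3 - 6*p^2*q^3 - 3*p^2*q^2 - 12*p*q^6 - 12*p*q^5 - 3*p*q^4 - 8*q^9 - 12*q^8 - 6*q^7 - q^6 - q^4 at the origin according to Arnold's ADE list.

E_{6}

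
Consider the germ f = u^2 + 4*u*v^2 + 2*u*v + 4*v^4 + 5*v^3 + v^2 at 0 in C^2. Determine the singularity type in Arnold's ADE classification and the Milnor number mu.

Type A2, Milnor number mu = 2.

The Hessian of f at 0 has rank 1. Corank 1: A-series; mu = 2 gives A_2.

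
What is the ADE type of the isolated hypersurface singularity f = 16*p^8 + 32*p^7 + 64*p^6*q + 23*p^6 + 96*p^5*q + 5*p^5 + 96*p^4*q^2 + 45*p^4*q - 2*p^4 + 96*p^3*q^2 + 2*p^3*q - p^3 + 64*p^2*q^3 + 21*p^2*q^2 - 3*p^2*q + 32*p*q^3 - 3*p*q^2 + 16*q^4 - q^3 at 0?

The Hessian of f at 0 is [[0, 0], [0, 0]] with rank 0, so corank 2. A Groebner basis of the Jacobian ideal J(f) in C{p,q} is {p^3 + 3*p^2 + 6*p*q + 3*q^2, p^2*q - 5*p^2/2 - 5*p*q - 5*q^2/2, 2*p^2 + p*q^2 + 4*p*q + 2*q^2, -3*p^2/2 - 3*p*q + q^3 - 3*q^2/2}; counting standard monomials gives mu = 6. Corank 2; j^3 = -(p + q)^3 is a perfect cube, so E-series; the 4-jet and mu = 6 give E_6.

E_{6}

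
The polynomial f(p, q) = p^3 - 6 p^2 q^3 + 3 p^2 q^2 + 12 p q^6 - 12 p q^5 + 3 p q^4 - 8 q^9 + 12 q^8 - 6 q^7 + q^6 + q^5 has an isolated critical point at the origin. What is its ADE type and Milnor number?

The Hessian of f at 0 has rank 0. Corank 2; j^3 = p^3 is a perfect cube, so E-series; the 5-jet and mu = 8 give E_8.

Type E_{8}, Milnor number mu = 8.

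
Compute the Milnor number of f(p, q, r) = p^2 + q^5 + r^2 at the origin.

4

The Hessian of f at 0 has rank 2. Corank 1: A-series; mu = 4 gives A_4.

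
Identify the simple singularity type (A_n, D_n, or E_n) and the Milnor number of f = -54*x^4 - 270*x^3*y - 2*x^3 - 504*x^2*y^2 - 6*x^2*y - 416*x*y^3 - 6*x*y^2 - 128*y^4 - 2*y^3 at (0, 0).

Type E7, Milnor number mu = 7.

The Hessian of f at 0 has rank 0. Corank 2; j^3 = -2*(x + y)^3 is a perfect cube, so E-series; the 4-jet and mu = 7 give E_7.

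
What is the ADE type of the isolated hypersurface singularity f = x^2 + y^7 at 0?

A6

The Hessian of f at 0 is [[2, 0], [0, 0]] with rank 1, so corank 1. A Groebner basis of the Jacobian ideal J(f) in C{x,y} is {y^6, x}; counting standard monomials gives mu = 6. Corank 1: A-series; mu = 6 gives A_6.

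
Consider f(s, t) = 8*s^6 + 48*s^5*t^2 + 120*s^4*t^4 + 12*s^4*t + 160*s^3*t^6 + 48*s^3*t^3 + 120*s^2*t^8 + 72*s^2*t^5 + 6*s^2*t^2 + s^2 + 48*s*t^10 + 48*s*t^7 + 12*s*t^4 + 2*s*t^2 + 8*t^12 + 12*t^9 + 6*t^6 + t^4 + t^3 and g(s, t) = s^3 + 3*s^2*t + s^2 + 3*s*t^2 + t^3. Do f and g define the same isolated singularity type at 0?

The Hessian of f at 0 is [[2, 0], [0, 0]] with rank 1, so corank 1. A Groebner basis of the Jacobian ideal J(f) in C{s,t} is {t^2, s}; counting standard monomials gives mu = 2. Corank 1: A-series; mu = 2 gives A_2. The Hessian of g at 0 is [[2, 0], [0, 0]] with rank 1, so corank 1. A Groebner basis of the Jacobian ideal J(g) in C{s,t} is {t^2, s}; counting standard monomials gives mu = 2. Corank 1: A-series; mu = 2 gives A_2. Both have type A_2, hence right-equivalent.

Yes.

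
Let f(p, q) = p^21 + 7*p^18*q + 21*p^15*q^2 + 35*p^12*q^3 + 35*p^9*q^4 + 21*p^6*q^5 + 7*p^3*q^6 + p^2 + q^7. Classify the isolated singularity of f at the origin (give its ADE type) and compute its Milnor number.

Type A_{6}, Milnor number mu = 6.

The Hessian of f at 0 is [[2, 0], [0, 0]] with rank 1, so corank 1. A Groebner basis of the Jacobian ideal J(f) in C{p,q} is {q^6, p}; counting standard monomials gives mu = 6. Corank 1: A-series; mu = 6 gives A_6.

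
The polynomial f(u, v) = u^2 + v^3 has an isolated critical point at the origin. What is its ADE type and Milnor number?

The Hessian of f at 0 has rank 1. Corank 1: A-series; mu = 2 gives A_2.

Type A_{2}, Milnor number mu = 2.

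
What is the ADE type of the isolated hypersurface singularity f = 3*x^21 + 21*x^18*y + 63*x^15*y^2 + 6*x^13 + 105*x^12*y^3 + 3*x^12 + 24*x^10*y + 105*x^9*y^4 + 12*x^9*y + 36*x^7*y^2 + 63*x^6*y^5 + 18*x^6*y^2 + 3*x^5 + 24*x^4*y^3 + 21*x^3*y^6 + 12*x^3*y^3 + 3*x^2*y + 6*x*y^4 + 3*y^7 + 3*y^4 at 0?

D_{5}

The Hessian of f at 0 has rank 0. Corank 2; j^3 = 3*x^2*y has shape L^2 M (L != M), so D-series; mu = 5 gives D_5.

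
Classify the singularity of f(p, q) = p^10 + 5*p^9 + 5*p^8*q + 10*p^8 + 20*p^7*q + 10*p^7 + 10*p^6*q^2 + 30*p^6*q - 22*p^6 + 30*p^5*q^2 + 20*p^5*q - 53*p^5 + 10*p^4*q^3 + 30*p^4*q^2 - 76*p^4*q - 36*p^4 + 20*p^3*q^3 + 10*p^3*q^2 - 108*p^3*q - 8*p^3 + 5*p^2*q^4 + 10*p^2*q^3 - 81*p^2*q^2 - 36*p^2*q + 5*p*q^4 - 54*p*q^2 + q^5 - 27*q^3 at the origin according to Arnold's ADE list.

E_{8}

The Hessian of f at 0 has rank 0. Corank 2; j^3 = -(2*p + 3*q)^3 is a perfect cube, so E-series; the 5-jet and mu = 8 give E_8.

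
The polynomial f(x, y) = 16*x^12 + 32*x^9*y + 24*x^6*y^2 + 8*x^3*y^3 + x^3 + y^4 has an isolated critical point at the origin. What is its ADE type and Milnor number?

The Hessian of f at 0 is [[0, 0], [0, 0]] with rank 0, so corank 2. A Groebner basis of the Jacobian ideal J(f) in C{x,y} is {y^3, x^2}; counting standard monomials gives mu = 6. Corank 2; j^3 = x^3 is a perfect cube, so E-series; the 4-jet and mu = 6 give E_6.

Type E_{6}, Milnor number mu = 6.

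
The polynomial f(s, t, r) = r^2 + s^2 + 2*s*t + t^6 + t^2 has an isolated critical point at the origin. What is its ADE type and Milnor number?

Type A5, Milnor number mu = 5.

The Hessian of f at 0 has rank 2. Corank 1: A-series; mu = 5 gives A_5.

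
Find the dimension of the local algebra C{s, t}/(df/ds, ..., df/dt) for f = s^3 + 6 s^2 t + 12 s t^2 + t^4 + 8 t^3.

6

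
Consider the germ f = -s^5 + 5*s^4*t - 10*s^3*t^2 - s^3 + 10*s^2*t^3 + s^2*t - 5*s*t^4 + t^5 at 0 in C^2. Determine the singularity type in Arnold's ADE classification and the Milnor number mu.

The Hessian of f at 0 is [[0, 0], [0, 0]] with rank 0, so corank 2. A Groebner basis of the Jacobian ideal J(f) in C{s,t} is {s*t/5 + t^4, s*t^2, s^2 - s*t}; counting standard monomials gives mu = 6. Corank 2; j^3 = -s^2*(s - t) has shape L^2 M (L != M), so D-series; mu = 6 gives D_6.

Type D_{6}, Milnor number mu = 6.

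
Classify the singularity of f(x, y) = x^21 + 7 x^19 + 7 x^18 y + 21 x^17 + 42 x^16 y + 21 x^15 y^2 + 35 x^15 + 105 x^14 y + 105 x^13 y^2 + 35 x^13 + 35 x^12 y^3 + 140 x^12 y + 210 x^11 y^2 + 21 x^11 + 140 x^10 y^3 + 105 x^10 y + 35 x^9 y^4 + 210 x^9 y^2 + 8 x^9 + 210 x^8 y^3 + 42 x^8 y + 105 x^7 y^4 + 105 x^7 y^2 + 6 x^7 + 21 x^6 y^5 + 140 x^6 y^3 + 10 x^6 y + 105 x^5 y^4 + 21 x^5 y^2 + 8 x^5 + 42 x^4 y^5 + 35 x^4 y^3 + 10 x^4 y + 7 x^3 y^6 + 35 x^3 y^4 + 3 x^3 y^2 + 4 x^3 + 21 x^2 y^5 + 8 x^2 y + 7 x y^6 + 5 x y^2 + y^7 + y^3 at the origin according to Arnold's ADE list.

The Hessian of f at 0 is [[0, 0], [0, 0]] with rank 0, so corank 2. A Groebner basis of the Jacobian ideal J(f) in C{x,y} is {40*x^2/3 + x*y^3 + 64*x*y/3 + 22*y^2/3, -64*x^2/3 - 112*x*y/3 + y^4 - 40*y^2/3, x^3 - 3*x*y^2/4 - y^3/4, x^2*y + x*y^2 + y^3/4}; counting standard monomials gives mu = 8. Corank 2; j^3 = (x + y)*(2*x + y)^2 has shape L^2 M (L != M), so D-series; mu = 8 gives D_8.

D_8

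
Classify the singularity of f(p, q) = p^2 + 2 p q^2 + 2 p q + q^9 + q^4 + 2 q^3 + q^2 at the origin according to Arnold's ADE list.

A_{8}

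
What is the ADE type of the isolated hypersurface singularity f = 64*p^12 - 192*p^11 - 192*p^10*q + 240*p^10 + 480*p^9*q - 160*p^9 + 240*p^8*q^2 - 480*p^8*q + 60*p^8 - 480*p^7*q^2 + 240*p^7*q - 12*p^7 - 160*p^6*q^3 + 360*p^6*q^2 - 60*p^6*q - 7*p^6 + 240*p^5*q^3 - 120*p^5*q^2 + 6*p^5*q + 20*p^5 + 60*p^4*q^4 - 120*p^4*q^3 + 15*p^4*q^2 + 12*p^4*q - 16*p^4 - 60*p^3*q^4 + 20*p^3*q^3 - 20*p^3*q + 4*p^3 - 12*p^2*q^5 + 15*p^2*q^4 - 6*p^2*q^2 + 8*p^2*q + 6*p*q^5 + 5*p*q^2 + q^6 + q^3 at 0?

D_7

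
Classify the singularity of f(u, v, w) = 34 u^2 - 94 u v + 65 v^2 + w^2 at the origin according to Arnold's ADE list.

The Hessian of f at 0 has rank 3. Corank 0: nondegenerate Morse point, so A_1.

A_1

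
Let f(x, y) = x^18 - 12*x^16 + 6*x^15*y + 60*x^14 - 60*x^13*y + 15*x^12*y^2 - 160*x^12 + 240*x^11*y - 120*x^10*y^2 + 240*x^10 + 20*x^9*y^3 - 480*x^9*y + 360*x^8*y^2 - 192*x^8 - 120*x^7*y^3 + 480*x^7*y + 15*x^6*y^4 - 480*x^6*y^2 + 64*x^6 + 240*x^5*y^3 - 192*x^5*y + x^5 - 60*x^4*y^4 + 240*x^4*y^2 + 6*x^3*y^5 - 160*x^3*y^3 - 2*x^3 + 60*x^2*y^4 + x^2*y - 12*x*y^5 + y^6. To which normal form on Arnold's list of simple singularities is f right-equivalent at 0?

The Hessian of f at 0 has rank 0. Corank 2; j^3 = -x^2*(2*x - y) has shape L^2 M (L != M), so D-series; mu = 7 gives D_7.

D_{7}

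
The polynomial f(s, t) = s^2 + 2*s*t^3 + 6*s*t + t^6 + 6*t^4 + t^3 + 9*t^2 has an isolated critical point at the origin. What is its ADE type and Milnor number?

Type A_2, Milnor number mu = 2.

The Hessian of f at 0 is [[2, 6], [6, 18]] with rank 1, so corank 1. A Groebner basis of the Jacobian ideal J(f) in C{s,t} is {t^2, s + 3*t}; counting standard monomials gives mu = 2. Corank 1: A-series; mu = 2 gives A_2.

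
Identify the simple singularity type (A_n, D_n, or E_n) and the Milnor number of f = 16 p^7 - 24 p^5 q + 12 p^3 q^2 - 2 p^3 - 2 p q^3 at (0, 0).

The Hessian of f at 0 has rank 0. Corank 2; j^3 = -2*p^3 is a perfect cube, so E-series; the 4-jet and mu = 7 give E_7.

Type E7, Milnor number mu = 7.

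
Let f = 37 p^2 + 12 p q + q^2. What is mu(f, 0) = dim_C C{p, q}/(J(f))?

1

The Hessian of f at 0 is [[74, 12], [12, 2]] with rank 2, so corank 0. A Groebner basis of the Jacobian ideal J(f) in C{p,q} is {p, q}; counting standard monomials gives mu = 1. Corank 0: nondegenerate Morse point, so A_1.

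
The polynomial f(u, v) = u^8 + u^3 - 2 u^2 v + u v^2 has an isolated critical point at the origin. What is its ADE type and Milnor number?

The Hessian of f at 0 has rank 0. Corank 2; j^3 = u*(u - v)^2 has shape L^2 M (L != M), so D-series; mu = 9 gives D_9.

Type D9, Milnor number mu = 9.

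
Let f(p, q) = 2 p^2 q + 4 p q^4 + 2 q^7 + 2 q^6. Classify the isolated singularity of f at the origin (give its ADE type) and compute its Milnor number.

Type D_7, Milnor number mu = 7.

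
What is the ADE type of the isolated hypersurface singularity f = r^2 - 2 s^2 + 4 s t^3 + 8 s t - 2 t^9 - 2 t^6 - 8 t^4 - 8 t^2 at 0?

The Hessian of f at 0 is [[-4, 8, 0], [8, -16, 0], [0, 0, 2]] with rank 2, so corank 1. A Groebner basis of the Jacobian ideal J(f) in C{s,t,r} is {s^2*t^2 - 4*s^2 + 12*s*t - 8*t^2, s^3 - 6*s^2*t + 12*s*t^2 - 8*s + 16*t, -s + t^3 + 2*t, r}; counting standard monomials gives mu = 8. Corank 1: A-series; mu = 8 gives A_8.

A_8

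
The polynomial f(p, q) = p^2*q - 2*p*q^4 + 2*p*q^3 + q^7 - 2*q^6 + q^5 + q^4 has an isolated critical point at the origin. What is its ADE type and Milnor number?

The Hessian of f at 0 has rank 0. Corank 2; j^3 = p^2*q has shape L^2 M (L != M), so D-series; mu = 5 gives D_5.

Type D_5, Milnor number mu = 5.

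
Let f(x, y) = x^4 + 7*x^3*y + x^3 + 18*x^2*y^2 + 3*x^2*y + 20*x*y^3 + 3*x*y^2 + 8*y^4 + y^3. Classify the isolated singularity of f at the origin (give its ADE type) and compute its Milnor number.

The Hessian of f at 0 has rank 0. Corank 2; j^3 = (x + y)^3 is a perfect cube, so E-series; the 4-jet and mu = 7 give E_7.

Type E_7, Milnor number mu = 7.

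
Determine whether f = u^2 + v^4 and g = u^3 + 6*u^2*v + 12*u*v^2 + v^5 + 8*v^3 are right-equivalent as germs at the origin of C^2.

No.

The Hessian of f at 0 has rank 1. Corank 1: A-series; mu = 3 gives A_3. The Hessian of g at 0 has rank 0. Corank 2; j^3 = (u + 2*v)^3 is a perfect cube, so E-series; the 5-jet and mu = 8 give E_8. f is A_3 but g is E_8, hence not right-equivalent.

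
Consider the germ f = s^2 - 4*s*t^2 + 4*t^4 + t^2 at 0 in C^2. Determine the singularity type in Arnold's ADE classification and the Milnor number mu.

Type A1, Milnor number mu = 1.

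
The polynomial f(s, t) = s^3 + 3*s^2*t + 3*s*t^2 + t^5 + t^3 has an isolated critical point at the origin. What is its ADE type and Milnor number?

Type E8, Milnor number mu = 8.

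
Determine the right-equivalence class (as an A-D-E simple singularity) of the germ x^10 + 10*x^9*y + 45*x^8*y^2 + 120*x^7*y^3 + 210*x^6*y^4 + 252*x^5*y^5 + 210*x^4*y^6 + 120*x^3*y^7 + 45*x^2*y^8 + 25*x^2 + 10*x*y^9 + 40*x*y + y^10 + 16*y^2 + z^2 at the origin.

A9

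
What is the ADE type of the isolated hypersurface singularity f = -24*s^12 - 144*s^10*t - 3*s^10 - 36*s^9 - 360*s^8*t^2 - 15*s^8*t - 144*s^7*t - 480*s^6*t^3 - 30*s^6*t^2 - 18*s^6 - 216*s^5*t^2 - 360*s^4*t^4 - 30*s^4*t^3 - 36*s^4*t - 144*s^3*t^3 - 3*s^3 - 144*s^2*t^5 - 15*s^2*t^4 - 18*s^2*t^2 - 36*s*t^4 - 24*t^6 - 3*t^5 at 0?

E_8

The Hessian of f at 0 is [[0, 0], [0, 0]] with rank 0, so corank 2. A Groebner basis of the Jacobian ideal J(f) in C{s,t} is {t^4, s^3, s^2/4 + s*t^2}; counting standard monomials gives mu = 8. Corank 2; j^3 = -3*s^3 is a perfect cube, so E-series; the 5-jet and mu = 8 give E_8.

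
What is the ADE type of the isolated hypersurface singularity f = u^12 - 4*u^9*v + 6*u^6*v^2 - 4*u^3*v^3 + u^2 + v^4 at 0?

A_{3}

The Hessian of f at 0 has rank 1. Corank 1: A-series; mu = 3 gives A_3.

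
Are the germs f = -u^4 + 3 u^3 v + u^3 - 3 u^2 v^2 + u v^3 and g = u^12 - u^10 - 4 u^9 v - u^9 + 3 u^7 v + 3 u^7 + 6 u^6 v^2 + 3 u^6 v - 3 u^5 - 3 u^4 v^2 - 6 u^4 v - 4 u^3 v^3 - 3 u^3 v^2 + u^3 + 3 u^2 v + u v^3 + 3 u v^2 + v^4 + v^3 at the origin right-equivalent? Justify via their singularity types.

The Hessian of f at 0 has rank 0. Corank 2; j^3 = u^3 is a perfect cube, so E-series; the 4-jet and mu = 7 give E_7. The Hessian of g at 0 has rank 0. Corank 2; j^3 = (u + v)^3 is a perfect cube, so E-series; the 4-jet and mu = 7 give E_7. Both have type E_7, hence right-equivalent.

Yes.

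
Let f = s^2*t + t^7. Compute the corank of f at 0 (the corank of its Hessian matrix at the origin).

2

Hessian at 0 has rank 0.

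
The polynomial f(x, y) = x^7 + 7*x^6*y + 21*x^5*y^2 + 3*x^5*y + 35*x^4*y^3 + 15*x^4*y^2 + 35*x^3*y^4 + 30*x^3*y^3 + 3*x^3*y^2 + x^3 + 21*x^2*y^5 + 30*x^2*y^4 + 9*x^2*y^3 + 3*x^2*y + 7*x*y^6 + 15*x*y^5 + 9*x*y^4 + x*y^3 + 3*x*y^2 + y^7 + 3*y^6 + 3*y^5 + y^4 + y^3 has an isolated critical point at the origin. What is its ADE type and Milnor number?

Type E_7, Milnor number mu = 7.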